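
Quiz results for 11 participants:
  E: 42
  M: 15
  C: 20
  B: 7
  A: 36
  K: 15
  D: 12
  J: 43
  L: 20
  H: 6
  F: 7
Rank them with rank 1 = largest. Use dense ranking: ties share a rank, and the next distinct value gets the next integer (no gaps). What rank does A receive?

3

Sorted (descending): 43, 42, 36, 20, 20, 15, 15, 12, 7, 7, 6
The 2 values of 20 share dense rank 4.
The 2 values of 15 share dense rank 5.
The 2 values of 7 share dense rank 7.
Remaining distinct values take the next consecutive integers.
A has value 36 → rank 3.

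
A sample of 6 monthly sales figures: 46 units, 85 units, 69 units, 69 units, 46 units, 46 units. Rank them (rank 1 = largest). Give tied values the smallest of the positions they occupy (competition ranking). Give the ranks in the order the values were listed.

Sorted (descending): 85, 69, 69, 46, 46, 46
The 2 values of 69 occupy positions 2–3 → each gets rank 2.
The 3 values of 46 occupy positions 4–6 → each gets rank 4.

4, 1, 2, 2, 4, 4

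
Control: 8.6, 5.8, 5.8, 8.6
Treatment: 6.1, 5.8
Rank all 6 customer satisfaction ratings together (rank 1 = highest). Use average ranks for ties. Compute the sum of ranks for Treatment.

8

Sorted (descending): 8.6, 8.6, 6.1, 5.8, 5.8, 5.8
The 2 values of 8.6 occupy positions 1–2 → average rank (1+2)/2 = 1.5.
The 3 values of 5.8 occupy positions 4–6 → average rank 5.
Treatment values → pooled ranks: 6.1→3, 5.8→5
Rank sum = 3 + 5 = 8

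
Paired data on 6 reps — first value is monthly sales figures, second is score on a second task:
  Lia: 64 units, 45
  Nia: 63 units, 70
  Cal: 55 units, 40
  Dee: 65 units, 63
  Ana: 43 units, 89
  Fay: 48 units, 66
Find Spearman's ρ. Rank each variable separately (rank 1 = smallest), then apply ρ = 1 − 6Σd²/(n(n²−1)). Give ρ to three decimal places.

-0.486

Ranks of variable 1: 5, 4, 3, 6, 1, 2
Ranks of variable 2: 2, 5, 1, 3, 6, 4
d = r₁ − r₂: 3, -1, 2, 3, -5, -2
d²: 9, 1, 4, 9, 25, 4; Σd² = 52
ρ = 1 − 6·52/(6·35) = 1 − 312/210 = -0.486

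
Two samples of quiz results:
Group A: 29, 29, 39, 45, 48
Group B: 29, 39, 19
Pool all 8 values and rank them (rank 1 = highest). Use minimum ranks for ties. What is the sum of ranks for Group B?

16

Sorted (descending): 48, 45, 39, 39, 29, 29, 29, 19
The 2 values of 39 occupy positions 3–4 → each gets rank 3.
The 3 values of 29 occupy positions 5–7 → each gets rank 5.
Group B values → pooled ranks: 29→5, 39→3, 19→8
Rank sum = 5 + 3 + 8 = 16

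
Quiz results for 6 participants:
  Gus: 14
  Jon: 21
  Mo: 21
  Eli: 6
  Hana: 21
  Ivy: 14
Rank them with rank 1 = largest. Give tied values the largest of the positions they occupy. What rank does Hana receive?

3

Sorted (descending): 21, 21, 21, 14, 14, 6
The 3 values of 21 occupy positions 1–3 → each gets rank 3.
The 2 values of 14 occupy positions 4–5 → each gets rank 5.
Hana has value 21 → rank 3.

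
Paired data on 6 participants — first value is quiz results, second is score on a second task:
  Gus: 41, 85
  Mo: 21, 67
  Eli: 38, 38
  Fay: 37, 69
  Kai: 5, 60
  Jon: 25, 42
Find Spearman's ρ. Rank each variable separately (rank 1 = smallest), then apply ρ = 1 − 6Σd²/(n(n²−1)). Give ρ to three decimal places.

0.257

Ranks of variable 1: 6, 2, 5, 4, 1, 3
Ranks of variable 2: 6, 4, 1, 5, 3, 2
d = r₁ − r₂: 0, -2, 4, -1, -2, 1
d²: 0, 4, 16, 1, 4, 1; Σd² = 26
ρ = 1 − 6·26/(6·35) = 1 − 156/210 = 0.257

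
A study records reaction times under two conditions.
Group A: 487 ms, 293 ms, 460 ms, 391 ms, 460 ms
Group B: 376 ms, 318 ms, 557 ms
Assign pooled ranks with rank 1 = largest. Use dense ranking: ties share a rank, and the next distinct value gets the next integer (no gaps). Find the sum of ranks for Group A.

19

Sorted (descending): 557, 487, 460, 460, 391, 376, 318, 293
The 2 values of 460 share dense rank 3.
Remaining distinct values take the next consecutive integers.
Group A values → pooled ranks: 487→2, 293→7, 460→3, 391→4, 460→3
Rank sum = 2 + 7 + 3 + 4 + 3 = 19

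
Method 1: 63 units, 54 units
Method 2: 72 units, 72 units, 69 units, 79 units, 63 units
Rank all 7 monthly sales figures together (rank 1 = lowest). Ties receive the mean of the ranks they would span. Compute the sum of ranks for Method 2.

Sorted (ascending): 54, 63, 63, 69, 72, 72, 79
The 2 values of 63 occupy positions 2–3 → average rank (2+3)/2 = 2.5.
The 2 values of 72 occupy positions 5–6 → average rank (5+6)/2 = 5.5.
Method 2 values → pooled ranks: 72→5.5, 72→5.5, 69→4, 79→7, 63→2.5
Rank sum = 5.5 + 5.5 + 4 + 7 + 2.5 = 24.5

24.5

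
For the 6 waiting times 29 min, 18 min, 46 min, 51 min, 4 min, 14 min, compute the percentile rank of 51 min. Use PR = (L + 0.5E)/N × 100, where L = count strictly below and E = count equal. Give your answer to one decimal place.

N = 6.
Strictly below 51: 5. Equal to 51: 1.
PR = (5 + 0.5·1)/6 × 100 = 91.7

91.7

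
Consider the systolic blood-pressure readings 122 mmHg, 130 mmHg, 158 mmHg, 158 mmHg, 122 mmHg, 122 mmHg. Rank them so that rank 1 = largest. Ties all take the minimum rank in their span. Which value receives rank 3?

Sorted (descending): 158, 158, 130, 122, 122, 122
The 2 values of 158 occupy positions 1–2 → each gets rank 1.
The 3 values of 122 occupy positions 4–6 → each gets rank 4.
Rank 3 → value 130.

130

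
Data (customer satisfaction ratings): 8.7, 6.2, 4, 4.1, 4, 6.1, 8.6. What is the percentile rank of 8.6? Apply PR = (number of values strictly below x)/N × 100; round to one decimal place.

71.4

N = 7.
Strictly below 8.6: 5. Equal to 8.6: 1.
PR = 5/7 × 100 = 71.4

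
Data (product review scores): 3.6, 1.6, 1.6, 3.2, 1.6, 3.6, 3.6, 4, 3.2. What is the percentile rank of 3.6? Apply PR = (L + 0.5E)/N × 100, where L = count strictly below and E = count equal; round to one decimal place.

72.2

N = 9.
Strictly below 3.6: 5. Equal to 3.6: 3.
PR = (5 + 0.5·3)/9 × 100 = 72.2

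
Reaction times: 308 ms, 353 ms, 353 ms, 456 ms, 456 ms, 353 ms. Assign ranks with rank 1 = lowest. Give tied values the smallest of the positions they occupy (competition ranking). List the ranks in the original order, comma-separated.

Sorted (ascending): 308, 353, 353, 353, 456, 456
The 3 values of 353 occupy positions 2–4 → each gets rank 2.
The 2 values of 456 occupy positions 5–6 → each gets rank 5.

1, 2, 2, 5, 5, 2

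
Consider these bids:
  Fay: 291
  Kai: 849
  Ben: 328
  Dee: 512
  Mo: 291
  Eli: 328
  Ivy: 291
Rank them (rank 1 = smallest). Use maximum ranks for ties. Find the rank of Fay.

Sorted (ascending): 291, 291, 291, 328, 328, 512, 849
The 3 values of 291 occupy positions 1–3 → each gets rank 3.
The 2 values of 328 occupy positions 4–5 → each gets rank 5.
Fay has value 291 → rank 3.

3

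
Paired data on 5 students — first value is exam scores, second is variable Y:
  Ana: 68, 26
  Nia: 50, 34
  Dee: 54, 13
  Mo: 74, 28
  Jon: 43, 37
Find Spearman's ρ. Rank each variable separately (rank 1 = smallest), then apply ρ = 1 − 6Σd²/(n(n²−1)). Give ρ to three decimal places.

-0.600

Ranks of variable 1: 4, 2, 3, 5, 1
Ranks of variable 2: 2, 4, 1, 3, 5
d = r₁ − r₂: 2, -2, 2, 2, -4
d²: 4, 4, 4, 4, 16; Σd² = 32
ρ = 1 − 6·32/(5·24) = 1 − 192/120 = -0.600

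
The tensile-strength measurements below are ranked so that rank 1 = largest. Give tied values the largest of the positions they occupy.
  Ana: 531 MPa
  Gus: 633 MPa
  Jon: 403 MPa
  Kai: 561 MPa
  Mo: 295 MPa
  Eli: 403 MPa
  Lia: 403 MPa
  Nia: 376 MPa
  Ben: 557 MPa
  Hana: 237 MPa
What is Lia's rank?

7

Sorted (descending): 633, 561, 557, 531, 403, 403, 403, 376, 295, 237
The 3 values of 403 occupy positions 5–7 → each gets rank 7.
Lia has value 403 MPa → rank 7.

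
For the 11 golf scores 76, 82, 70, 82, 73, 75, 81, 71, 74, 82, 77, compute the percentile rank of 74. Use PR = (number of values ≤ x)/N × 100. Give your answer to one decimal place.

36.4

N = 11.
Strictly below 74: 3. Equal to 74: 1.
PR = 4/11 × 100 = 36.4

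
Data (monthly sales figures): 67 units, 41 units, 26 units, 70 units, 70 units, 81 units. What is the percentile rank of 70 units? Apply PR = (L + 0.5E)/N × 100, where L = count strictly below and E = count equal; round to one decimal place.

66.7

N = 6.
Strictly below 70: 3. Equal to 70: 2.
PR = (3 + 0.5·2)/6 × 100 = 66.7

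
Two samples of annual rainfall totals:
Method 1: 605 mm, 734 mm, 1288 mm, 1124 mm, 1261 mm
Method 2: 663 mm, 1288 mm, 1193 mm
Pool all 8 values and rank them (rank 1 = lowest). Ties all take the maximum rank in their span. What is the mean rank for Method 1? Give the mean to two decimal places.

Sorted (ascending): 605, 663, 734, 1124, 1193, 1261, 1288, 1288
The 2 values of 1288 occupy positions 7–8 → each gets rank 8.
Method 1 values → pooled ranks: 605→1, 734→3, 1288→8, 1124→4, 1261→6
Mean rank = (1 + 3 + 8 + 4 + 6) / 5 = 4.40

4.40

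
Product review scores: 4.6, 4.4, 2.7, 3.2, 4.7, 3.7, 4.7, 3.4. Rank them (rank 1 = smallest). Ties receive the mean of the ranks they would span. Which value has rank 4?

3.7

Sorted (ascending): 2.7, 3.2, 3.4, 3.7, 4.4, 4.6, 4.7, 4.7
The 2 values of 4.7 occupy positions 7–8 → average rank (7+8)/2 = 7.5.
Rank 4 → value 3.7.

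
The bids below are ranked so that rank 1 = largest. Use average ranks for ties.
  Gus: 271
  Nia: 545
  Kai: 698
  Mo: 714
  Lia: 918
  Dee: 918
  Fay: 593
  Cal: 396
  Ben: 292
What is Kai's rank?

4

Sorted (descending): 918, 918, 714, 698, 593, 545, 396, 292, 271
The 2 values of 918 occupy positions 1–2 → average rank (1+2)/2 = 1.5.
Kai has value 698 → rank 4.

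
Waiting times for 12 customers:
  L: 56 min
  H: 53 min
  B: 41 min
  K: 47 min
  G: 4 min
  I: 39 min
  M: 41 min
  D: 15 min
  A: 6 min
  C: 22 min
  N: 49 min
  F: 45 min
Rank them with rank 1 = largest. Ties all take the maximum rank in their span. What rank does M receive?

7

Sorted (descending): 56, 53, 49, 47, 45, 41, 41, 39, 22, 15, 6, 4
The 2 values of 41 occupy positions 6–7 → each gets rank 7.
M has value 41 min → rank 7.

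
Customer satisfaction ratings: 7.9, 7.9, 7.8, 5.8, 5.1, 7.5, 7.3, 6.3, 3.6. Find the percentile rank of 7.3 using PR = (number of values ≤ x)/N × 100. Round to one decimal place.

N = 9.
Strictly below 7.3: 4. Equal to 7.3: 1.
PR = 5/9 × 100 = 55.6

55.6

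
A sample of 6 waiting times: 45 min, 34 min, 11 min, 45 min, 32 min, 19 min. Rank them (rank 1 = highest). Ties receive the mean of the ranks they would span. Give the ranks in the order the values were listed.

Sorted (descending): 45, 45, 34, 32, 19, 11
The 2 values of 45 occupy positions 1–2 → average rank (1+2)/2 = 1.5.

1.5, 3, 6, 1.5, 4, 5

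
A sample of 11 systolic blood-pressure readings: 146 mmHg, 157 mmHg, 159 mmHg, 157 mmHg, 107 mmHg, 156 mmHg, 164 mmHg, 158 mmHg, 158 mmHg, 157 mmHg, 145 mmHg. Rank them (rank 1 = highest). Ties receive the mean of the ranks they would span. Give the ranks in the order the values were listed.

Sorted (descending): 164, 159, 158, 158, 157, 157, 157, 156, 146, 145, 107
The 2 values of 158 occupy positions 3–4 → average rank (3+4)/2 = 3.5.
The 3 values of 157 occupy positions 5–7 → average rank 6.

9, 6, 2, 6, 11, 8, 1, 3.5, 3.5, 6, 10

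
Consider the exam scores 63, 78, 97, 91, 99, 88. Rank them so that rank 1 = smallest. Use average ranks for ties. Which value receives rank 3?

88

Sorted (ascending): 63, 78, 88, 91, 97, 99
No ties — each value takes its position as its rank.
Rank 3 → value 88.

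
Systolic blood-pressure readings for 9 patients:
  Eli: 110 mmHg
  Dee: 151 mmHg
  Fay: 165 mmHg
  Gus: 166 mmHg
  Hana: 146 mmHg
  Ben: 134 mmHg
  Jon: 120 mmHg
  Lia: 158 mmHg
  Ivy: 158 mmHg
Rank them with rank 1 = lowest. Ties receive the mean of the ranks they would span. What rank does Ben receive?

3

Sorted (ascending): 110, 120, 134, 146, 151, 158, 158, 165, 166
The 2 values of 158 occupy positions 6–7 → average rank (6+7)/2 = 6.5.
Ben has value 134 mmHg → rank 3.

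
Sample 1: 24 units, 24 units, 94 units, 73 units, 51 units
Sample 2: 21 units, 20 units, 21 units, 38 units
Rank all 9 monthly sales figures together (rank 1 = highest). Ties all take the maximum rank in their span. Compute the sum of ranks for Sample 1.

18

Sorted (descending): 94, 73, 51, 38, 24, 24, 21, 21, 20
The 2 values of 24 occupy positions 5–6 → each gets rank 6.
The 2 values of 21 occupy positions 7–8 → each gets rank 8.
Sample 1 values → pooled ranks: 24→6, 24→6, 94→1, 73→2, 51→3
Rank sum = 6 + 6 + 1 + 2 + 3 = 18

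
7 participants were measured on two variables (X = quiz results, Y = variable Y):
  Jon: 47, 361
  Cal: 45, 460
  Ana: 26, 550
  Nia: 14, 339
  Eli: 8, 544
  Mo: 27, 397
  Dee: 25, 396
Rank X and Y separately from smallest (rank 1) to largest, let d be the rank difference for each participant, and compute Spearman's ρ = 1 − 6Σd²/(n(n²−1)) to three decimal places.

Ranks of variable 1: 7, 6, 4, 2, 1, 5, 3
Ranks of variable 2: 2, 5, 7, 1, 6, 4, 3
d = r₁ − r₂: 5, 1, -3, 1, -5, 1, 0
d²: 25, 1, 9, 1, 25, 1, 0; Σd² = 62
ρ = 1 − 6·62/(7·48) = 1 − 372/336 = -0.107

-0.107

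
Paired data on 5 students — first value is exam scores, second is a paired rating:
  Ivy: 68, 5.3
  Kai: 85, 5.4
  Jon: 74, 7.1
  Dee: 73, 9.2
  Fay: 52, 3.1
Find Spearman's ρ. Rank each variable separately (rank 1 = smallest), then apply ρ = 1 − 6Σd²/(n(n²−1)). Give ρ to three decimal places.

Ranks of variable 1: 2, 5, 4, 3, 1
Ranks of variable 2: 2, 3, 4, 5, 1
d = r₁ − r₂: 0, 2, 0, -2, 0
d²: 0, 4, 0, 4, 0; Σd² = 8
ρ = 1 − 6·8/(5·24) = 1 − 48/120 = 0.600

0.600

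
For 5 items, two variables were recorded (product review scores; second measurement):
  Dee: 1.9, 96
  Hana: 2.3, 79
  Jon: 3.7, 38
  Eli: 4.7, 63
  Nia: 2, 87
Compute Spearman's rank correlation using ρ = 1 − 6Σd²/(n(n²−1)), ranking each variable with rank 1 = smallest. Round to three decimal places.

Ranks of variable 1: 1, 3, 4, 5, 2
Ranks of variable 2: 5, 3, 1, 2, 4
d = r₁ − r₂: -4, 0, 3, 3, -2
d²: 16, 0, 9, 9, 4; Σd² = 38
ρ = 1 − 6·38/(5·24) = 1 − 228/120 = -0.900

-0.900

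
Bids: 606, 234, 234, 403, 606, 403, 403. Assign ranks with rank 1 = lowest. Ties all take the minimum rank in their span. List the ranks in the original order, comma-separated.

6, 1, 1, 3, 6, 3, 3

Sorted (ascending): 234, 234, 403, 403, 403, 606, 606
The 2 values of 234 occupy positions 1–2 → each gets rank 1.
The 3 values of 403 occupy positions 3–5 → each gets rank 3.
The 2 values of 606 occupy positions 6–7 → each gets rank 6.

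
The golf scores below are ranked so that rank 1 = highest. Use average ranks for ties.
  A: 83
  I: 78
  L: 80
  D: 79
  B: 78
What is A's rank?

1

Sorted (descending): 83, 80, 79, 78, 78
The 2 values of 78 occupy positions 4–5 → average rank (4+5)/2 = 4.5.
A has value 83 → rank 1.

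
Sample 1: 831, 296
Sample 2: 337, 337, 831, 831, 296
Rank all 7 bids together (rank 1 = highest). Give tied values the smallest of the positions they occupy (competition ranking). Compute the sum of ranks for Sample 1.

7

Sorted (descending): 831, 831, 831, 337, 337, 296, 296
The 3 values of 831 occupy positions 1–3 → each gets rank 1.
The 2 values of 337 occupy positions 4–5 → each gets rank 4.
The 2 values of 296 occupy positions 6–7 → each gets rank 6.
Sample 1 values → pooled ranks: 831→1, 296→6
Rank sum = 1 + 6 = 7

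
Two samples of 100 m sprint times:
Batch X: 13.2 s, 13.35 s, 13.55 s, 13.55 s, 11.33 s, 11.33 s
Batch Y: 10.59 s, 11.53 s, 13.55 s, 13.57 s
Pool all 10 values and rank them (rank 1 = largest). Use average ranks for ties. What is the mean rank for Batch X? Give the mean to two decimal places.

Sorted (descending): 13.57, 13.55, 13.55, 13.55, 13.35, 13.2, 11.53, 11.33, 11.33, 10.59
The 3 values of 13.55 occupy positions 2–4 → average rank 3.
The 2 values of 11.33 occupy positions 8–9 → average rank (8+9)/2 = 8.5.
Batch X values → pooled ranks: 13.2→6, 13.35→5, 13.55→3, 13.55→3, 11.33→8.5, 11.33→8.5
Mean rank = (6 + 5 + 3 + 3 + 8.5 + 8.5) / 6 = 5.67

5.67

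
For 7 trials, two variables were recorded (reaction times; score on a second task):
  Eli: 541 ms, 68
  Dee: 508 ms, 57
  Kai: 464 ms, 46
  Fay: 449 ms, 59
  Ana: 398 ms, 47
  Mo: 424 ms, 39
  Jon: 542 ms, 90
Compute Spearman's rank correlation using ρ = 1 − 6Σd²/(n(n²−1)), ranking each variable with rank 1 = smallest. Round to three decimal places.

Ranks of variable 1: 6, 5, 4, 3, 1, 2, 7
Ranks of variable 2: 6, 4, 2, 5, 3, 1, 7
d = r₁ − r₂: 0, 1, 2, -2, -2, 1, 0
d²: 0, 1, 4, 4, 4, 1, 0; Σd² = 14
ρ = 1 − 6·14/(7·48) = 1 − 84/336 = 0.750

0.750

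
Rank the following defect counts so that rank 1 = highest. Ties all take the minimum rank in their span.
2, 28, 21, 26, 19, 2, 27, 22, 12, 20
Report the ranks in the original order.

9, 1, 5, 3, 7, 9, 2, 4, 8, 6

Sorted (descending): 28, 27, 26, 22, 21, 20, 19, 12, 2, 2
The 2 values of 2 occupy positions 9–10 → each gets rank 9.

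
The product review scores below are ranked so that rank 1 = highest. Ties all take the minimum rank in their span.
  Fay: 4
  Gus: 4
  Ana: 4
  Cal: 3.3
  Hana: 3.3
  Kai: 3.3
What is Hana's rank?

Sorted (descending): 4, 4, 4, 3.3, 3.3, 3.3
The 3 values of 4 occupy positions 1–3 → each gets rank 1.
The 3 values of 3.3 occupy positions 4–6 → each gets rank 4.
Hana has value 3.3 → rank 4.

4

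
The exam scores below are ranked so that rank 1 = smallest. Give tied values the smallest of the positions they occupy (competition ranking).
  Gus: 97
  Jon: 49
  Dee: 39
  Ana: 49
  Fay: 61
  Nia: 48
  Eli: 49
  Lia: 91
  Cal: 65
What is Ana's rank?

Sorted (ascending): 39, 48, 49, 49, 49, 61, 65, 91, 97
The 3 values of 49 occupy positions 3–5 → each gets rank 3.
Ana has value 49 → rank 3.

3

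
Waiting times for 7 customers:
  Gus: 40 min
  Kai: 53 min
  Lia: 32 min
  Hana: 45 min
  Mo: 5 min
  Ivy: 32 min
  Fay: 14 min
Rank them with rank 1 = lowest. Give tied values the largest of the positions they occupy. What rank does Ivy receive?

4

Sorted (ascending): 5, 14, 32, 32, 40, 45, 53
The 2 values of 32 occupy positions 3–4 → each gets rank 4.
Ivy has value 32 min → rank 4.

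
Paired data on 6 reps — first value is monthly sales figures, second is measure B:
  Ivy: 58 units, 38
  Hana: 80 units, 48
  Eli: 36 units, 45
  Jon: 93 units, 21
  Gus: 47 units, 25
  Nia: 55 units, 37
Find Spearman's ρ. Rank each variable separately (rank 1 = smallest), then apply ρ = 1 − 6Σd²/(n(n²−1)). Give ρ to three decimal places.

-0.200

Ranks of variable 1: 4, 5, 1, 6, 2, 3
Ranks of variable 2: 4, 6, 5, 1, 2, 3
d = r₁ − r₂: 0, -1, -4, 5, 0, 0
d²: 0, 1, 16, 25, 0, 0; Σd² = 42
ρ = 1 − 6·42/(6·35) = 1 − 252/210 = -0.200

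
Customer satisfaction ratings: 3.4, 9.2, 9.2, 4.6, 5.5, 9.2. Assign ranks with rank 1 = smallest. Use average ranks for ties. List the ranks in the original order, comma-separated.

Sorted (ascending): 3.4, 4.6, 5.5, 9.2, 9.2, 9.2
The 3 values of 9.2 occupy positions 4–6 → average rank 5.

1, 5, 5, 2, 3, 5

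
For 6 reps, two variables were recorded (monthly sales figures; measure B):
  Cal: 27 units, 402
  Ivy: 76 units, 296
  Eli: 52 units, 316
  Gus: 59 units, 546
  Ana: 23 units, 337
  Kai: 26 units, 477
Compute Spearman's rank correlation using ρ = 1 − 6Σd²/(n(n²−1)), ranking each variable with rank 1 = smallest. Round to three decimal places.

Ranks of variable 1: 3, 6, 4, 5, 1, 2
Ranks of variable 2: 4, 1, 2, 6, 3, 5
d = r₁ − r₂: -1, 5, 2, -1, -2, -3
d²: 1, 25, 4, 1, 4, 9; Σd² = 44
ρ = 1 − 6·44/(6·35) = 1 − 264/210 = -0.257

-0.257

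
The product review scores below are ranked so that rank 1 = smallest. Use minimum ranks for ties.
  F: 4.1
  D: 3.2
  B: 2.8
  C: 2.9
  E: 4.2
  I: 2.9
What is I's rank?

2

Sorted (ascending): 2.8, 2.9, 2.9, 3.2, 4.1, 4.2
The 2 values of 2.9 occupy positions 2–3 → each gets rank 2.
I has value 2.9 → rank 2.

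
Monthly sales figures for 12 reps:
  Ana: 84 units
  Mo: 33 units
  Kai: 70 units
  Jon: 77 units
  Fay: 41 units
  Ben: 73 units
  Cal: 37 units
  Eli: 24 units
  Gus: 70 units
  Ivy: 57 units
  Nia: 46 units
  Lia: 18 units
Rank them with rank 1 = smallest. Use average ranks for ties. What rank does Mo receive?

3

Sorted (ascending): 18, 24, 33, 37, 41, 46, 57, 70, 70, 73, 77, 84
The 2 values of 70 occupy positions 8–9 → average rank (8+9)/2 = 8.5.
Mo has value 33 units → rank 3.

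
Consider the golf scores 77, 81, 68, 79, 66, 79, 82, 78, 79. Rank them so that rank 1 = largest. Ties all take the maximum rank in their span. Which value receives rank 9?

Sorted (descending): 82, 81, 79, 79, 79, 78, 77, 68, 66
The 3 values of 79 occupy positions 3–5 → each gets rank 5.
Rank 9 → value 66.

66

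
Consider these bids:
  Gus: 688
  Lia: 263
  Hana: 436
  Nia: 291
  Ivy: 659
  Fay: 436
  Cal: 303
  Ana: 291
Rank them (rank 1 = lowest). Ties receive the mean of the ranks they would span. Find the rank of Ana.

2.5

Sorted (ascending): 263, 291, 291, 303, 436, 436, 659, 688
The 2 values of 291 occupy positions 2–3 → average rank (2+3)/2 = 2.5.
The 2 values of 436 occupy positions 5–6 → average rank (5+6)/2 = 5.5.
Ana has value 291 → rank 2.5.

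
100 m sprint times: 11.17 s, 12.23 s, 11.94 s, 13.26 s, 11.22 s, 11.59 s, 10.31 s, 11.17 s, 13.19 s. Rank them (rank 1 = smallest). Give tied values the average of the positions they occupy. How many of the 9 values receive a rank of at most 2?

1

Sorted (ascending): 10.31, 11.17, 11.17, 11.22, 11.59, 11.94, 12.23, 13.19, 13.26
The 2 values of 11.17 occupy positions 2–3 → average rank (2+3)/2 = 2.5.
Ranks ≤ 2: {1} → 1 value.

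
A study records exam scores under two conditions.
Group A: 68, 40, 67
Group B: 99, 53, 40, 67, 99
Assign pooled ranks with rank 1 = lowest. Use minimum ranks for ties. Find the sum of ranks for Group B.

22

Sorted (ascending): 40, 40, 53, 67, 67, 68, 99, 99
The 2 values of 40 occupy positions 1–2 → each gets rank 1.
The 2 values of 67 occupy positions 4–5 → each gets rank 4.
The 2 values of 99 occupy positions 7–8 → each gets rank 7.
Group B values → pooled ranks: 99→7, 53→3, 40→1, 67→4, 99→7
Rank sum = 7 + 3 + 1 + 4 + 7 = 22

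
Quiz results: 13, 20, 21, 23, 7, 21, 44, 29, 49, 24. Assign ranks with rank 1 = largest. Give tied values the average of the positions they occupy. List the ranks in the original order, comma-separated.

9, 8, 6.5, 5, 10, 6.5, 2, 3, 1, 4

Sorted (descending): 49, 44, 29, 24, 23, 21, 21, 20, 13, 7
The 2 values of 21 occupy positions 6–7 → average rank (6+7)/2 = 6.5.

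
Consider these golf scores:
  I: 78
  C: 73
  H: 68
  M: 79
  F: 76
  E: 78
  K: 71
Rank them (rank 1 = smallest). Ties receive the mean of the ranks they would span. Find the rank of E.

5.5

Sorted (ascending): 68, 71, 73, 76, 78, 78, 79
The 2 values of 78 occupy positions 5–6 → average rank (5+6)/2 = 5.5.
E has value 78 → rank 5.5.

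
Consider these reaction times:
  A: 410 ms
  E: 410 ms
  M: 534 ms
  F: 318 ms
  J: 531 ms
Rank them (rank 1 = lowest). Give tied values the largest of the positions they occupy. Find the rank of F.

1

Sorted (ascending): 318, 410, 410, 531, 534
The 2 values of 410 occupy positions 2–3 → each gets rank 3.
F has value 318 ms → rank 1.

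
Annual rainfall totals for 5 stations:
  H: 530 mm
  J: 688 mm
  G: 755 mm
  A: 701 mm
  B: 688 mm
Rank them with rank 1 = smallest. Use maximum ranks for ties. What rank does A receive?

Sorted (ascending): 530, 688, 688, 701, 755
The 2 values of 688 occupy positions 2–3 → each gets rank 3.
A has value 701 mm → rank 4.

4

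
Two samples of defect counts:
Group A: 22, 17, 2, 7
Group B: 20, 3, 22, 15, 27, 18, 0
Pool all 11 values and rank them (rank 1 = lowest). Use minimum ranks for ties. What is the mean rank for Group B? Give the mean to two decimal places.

6.29

Sorted (ascending): 0, 2, 3, 7, 15, 17, 18, 20, 22, 22, 27
The 2 values of 22 occupy positions 9–10 → each gets rank 9.
Group B values → pooled ranks: 20→8, 3→3, 22→9, 15→5, 27→11, 18→7, 0→1
Mean rank = (8 + 3 + 9 + 5 + 11 + 7 + 1) / 7 = 6.29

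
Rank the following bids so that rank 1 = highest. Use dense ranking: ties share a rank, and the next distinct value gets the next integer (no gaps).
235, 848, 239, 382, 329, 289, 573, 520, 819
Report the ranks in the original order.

Sorted (descending): 848, 819, 573, 520, 382, 329, 289, 239, 235
No ties — each value takes its position as its rank.

9, 1, 8, 5, 6, 7, 3, 4, 2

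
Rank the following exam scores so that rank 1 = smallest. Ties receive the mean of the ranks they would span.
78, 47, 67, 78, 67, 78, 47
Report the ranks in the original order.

Sorted (ascending): 47, 47, 67, 67, 78, 78, 78
The 2 values of 47 occupy positions 1–2 → average rank (1+2)/2 = 1.5.
The 2 values of 67 occupy positions 3–4 → average rank (3+4)/2 = 3.5.
The 3 values of 78 occupy positions 5–7 → average rank 6.

6, 1.5, 3.5, 6, 3.5, 6, 1.5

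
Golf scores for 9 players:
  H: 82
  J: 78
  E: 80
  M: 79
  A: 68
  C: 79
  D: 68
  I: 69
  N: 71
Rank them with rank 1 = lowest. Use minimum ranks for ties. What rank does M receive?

6

Sorted (ascending): 68, 68, 69, 71, 78, 79, 79, 80, 82
The 2 values of 68 occupy positions 1–2 → each gets rank 1.
The 2 values of 79 occupy positions 6–7 → each gets rank 6.
M has value 79 → rank 6.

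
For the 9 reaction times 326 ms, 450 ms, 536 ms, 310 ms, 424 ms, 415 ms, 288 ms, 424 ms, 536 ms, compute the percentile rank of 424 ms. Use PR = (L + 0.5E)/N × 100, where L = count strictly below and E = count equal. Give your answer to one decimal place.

N = 9.
Strictly below 424: 4. Equal to 424: 2.
PR = (4 + 0.5·2)/9 × 100 = 55.6

55.6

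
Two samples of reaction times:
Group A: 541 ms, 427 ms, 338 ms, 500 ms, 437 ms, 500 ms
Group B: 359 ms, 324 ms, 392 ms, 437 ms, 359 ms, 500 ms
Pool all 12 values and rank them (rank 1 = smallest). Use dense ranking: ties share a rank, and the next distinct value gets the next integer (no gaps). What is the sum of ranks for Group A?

35

Sorted (ascending): 324, 338, 359, 359, 392, 427, 437, 437, 500, 500, 500, 541
The 2 values of 359 share dense rank 3.
The 2 values of 437 share dense rank 6.
The 3 values of 500 share dense rank 7.
Remaining distinct values take the next consecutive integers.
Group A values → pooled ranks: 541→8, 427→5, 338→2, 500→7, 437→6, 500→7
Rank sum = 8 + 5 + 2 + 7 + 6 + 7 = 35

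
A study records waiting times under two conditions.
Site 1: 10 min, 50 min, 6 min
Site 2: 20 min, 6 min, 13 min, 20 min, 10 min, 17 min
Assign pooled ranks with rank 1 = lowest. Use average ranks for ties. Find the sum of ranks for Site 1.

Sorted (ascending): 6, 6, 10, 10, 13, 17, 20, 20, 50
The 2 values of 6 occupy positions 1–2 → average rank (1+2)/2 = 1.5.
The 2 values of 10 occupy positions 3–4 → average rank (3+4)/2 = 3.5.
The 2 values of 20 occupy positions 7–8 → average rank (7+8)/2 = 7.5.
Site 1 values → pooled ranks: 10→3.5, 50→9, 6→1.5
Rank sum = 3.5 + 9 + 1.5 = 14

14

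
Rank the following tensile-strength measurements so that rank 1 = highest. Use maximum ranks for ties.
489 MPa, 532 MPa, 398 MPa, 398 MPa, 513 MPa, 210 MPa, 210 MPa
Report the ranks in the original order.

Sorted (descending): 532, 513, 489, 398, 398, 210, 210
The 2 values of 398 occupy positions 4–5 → each gets rank 5.
The 2 values of 210 occupy positions 6–7 → each gets rank 7.

3, 1, 5, 5, 2, 7, 7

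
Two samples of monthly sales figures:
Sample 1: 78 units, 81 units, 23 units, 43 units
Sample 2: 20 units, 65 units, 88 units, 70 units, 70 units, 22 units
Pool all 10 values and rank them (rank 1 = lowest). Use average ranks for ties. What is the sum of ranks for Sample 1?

Sorted (ascending): 20, 22, 23, 43, 65, 70, 70, 78, 81, 88
The 2 values of 70 occupy positions 6–7 → average rank (6+7)/2 = 6.5.
Sample 1 values → pooled ranks: 78→8, 81→9, 23→3, 43→4
Rank sum = 8 + 9 + 3 + 4 = 24

24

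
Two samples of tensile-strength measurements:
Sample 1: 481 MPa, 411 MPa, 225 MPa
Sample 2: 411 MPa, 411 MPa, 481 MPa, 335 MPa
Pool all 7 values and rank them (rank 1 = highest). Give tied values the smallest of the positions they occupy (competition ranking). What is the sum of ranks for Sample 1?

11

Sorted (descending): 481, 481, 411, 411, 411, 335, 225
The 2 values of 481 occupy positions 1–2 → each gets rank 1.
The 3 values of 411 occupy positions 3–5 → each gets rank 3.
Sample 1 values → pooled ranks: 481→1, 411→3, 225→7
Rank sum = 1 + 3 + 7 = 11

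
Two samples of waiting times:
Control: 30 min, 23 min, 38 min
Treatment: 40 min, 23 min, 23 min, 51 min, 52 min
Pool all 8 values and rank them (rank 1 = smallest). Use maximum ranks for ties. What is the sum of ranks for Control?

Sorted (ascending): 23, 23, 23, 30, 38, 40, 51, 52
The 3 values of 23 occupy positions 1–3 → each gets rank 3.
Control values → pooled ranks: 30→4, 23→3, 38→5
Rank sum = 4 + 3 + 5 = 12

12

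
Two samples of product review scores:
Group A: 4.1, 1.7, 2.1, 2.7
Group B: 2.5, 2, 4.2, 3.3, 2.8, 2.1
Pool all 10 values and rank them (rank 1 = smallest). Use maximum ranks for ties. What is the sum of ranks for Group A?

20

Sorted (ascending): 1.7, 2, 2.1, 2.1, 2.5, 2.7, 2.8, 3.3, 4.1, 4.2
The 2 values of 2.1 occupy positions 3–4 → each gets rank 4.
Group A values → pooled ranks: 4.1→9, 1.7→1, 2.1→4, 2.7→6
Rank sum = 9 + 1 + 4 + 6 = 20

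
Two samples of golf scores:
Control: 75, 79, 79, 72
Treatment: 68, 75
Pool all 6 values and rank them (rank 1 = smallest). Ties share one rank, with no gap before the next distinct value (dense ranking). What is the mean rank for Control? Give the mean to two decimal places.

Sorted (ascending): 68, 72, 75, 75, 79, 79
The 2 values of 75 share dense rank 3.
The 2 values of 79 share dense rank 4.
Remaining distinct values take the next consecutive integers.
Control values → pooled ranks: 75→3, 79→4, 79→4, 72→2
Mean rank = (3 + 4 + 4 + 2) / 4 = 3.25

3.25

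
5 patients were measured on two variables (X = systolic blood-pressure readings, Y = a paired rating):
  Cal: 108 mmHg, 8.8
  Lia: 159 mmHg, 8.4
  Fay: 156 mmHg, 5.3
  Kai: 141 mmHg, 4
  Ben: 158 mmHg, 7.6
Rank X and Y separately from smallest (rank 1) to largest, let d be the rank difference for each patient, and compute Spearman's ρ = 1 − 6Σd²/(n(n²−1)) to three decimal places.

0.000

Ranks of variable 1: 1, 5, 3, 2, 4
Ranks of variable 2: 5, 4, 2, 1, 3
d = r₁ − r₂: -4, 1, 1, 1, 1
d²: 16, 1, 1, 1, 1; Σd² = 20
ρ = 1 − 6·20/(5·24) = 1 − 120/120 = 0.000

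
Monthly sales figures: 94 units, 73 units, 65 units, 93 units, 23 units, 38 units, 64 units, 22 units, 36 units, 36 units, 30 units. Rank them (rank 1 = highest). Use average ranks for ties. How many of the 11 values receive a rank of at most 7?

Sorted (descending): 94, 93, 73, 65, 64, 38, 36, 36, 30, 23, 22
The 2 values of 36 occupy positions 7–8 → average rank (7+8)/2 = 7.5.
Ranks ≤ 7: {1, 2, 3, 4, 5, 6} → 6 values.

6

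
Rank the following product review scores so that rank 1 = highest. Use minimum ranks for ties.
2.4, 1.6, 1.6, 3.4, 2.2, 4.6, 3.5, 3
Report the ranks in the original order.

5, 7, 7, 3, 6, 1, 2, 4

Sorted (descending): 4.6, 3.5, 3.4, 3, 2.4, 2.2, 1.6, 1.6
The 2 values of 1.6 occupy positions 7–8 → each gets rank 7.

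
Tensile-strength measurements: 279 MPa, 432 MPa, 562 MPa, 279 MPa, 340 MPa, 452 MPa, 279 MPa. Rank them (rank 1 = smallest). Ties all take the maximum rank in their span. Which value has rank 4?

340

Sorted (ascending): 279, 279, 279, 340, 432, 452, 562
The 3 values of 279 occupy positions 1–3 → each gets rank 3.
Rank 4 → value 340.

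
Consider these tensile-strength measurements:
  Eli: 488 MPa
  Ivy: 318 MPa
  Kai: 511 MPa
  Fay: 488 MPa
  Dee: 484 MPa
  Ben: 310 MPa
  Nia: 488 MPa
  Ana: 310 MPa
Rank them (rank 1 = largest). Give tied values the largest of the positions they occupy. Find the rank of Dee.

Sorted (descending): 511, 488, 488, 488, 484, 318, 310, 310
The 3 values of 488 occupy positions 2–4 → each gets rank 4.
The 2 values of 310 occupy positions 7–8 → each gets rank 8.
Dee has value 484 MPa → rank 5.

5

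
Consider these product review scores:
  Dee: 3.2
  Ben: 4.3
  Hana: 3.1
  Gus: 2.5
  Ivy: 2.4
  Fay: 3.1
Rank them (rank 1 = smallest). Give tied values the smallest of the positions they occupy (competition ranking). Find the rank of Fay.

3

Sorted (ascending): 2.4, 2.5, 3.1, 3.1, 3.2, 4.3
The 2 values of 3.1 occupy positions 3–4 → each gets rank 3.
Fay has value 3.1 → rank 3.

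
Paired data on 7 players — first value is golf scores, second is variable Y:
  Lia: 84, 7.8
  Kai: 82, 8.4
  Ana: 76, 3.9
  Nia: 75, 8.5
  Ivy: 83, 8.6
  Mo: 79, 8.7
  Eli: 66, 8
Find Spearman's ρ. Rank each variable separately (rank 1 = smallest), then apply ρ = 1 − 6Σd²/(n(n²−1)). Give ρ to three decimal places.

0.071

Ranks of variable 1: 7, 5, 3, 2, 6, 4, 1
Ranks of variable 2: 2, 4, 1, 5, 6, 7, 3
d = r₁ − r₂: 5, 1, 2, -3, 0, -3, -2
d²: 25, 1, 4, 9, 0, 9, 4; Σd² = 52
ρ = 1 − 6·52/(7·48) = 1 − 312/336 = 0.071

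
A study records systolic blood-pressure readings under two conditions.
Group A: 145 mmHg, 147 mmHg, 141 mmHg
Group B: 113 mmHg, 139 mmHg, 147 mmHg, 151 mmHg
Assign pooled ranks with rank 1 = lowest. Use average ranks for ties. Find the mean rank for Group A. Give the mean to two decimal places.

Sorted (ascending): 113, 139, 141, 145, 147, 147, 151
The 2 values of 147 occupy positions 5–6 → average rank (5+6)/2 = 5.5.
Group A values → pooled ranks: 145→4, 147→5.5, 141→3
Mean rank = (4 + 5.5 + 3) / 3 = 4.17

4.17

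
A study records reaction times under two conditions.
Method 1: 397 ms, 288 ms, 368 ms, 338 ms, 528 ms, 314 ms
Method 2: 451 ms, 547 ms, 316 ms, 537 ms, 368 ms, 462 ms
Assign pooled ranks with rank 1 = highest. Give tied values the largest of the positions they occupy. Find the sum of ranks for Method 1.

49

Sorted (descending): 547, 537, 528, 462, 451, 397, 368, 368, 338, 316, 314, 288
The 2 values of 368 occupy positions 7–8 → each gets rank 8.
Method 1 values → pooled ranks: 397→6, 288→12, 368→8, 338→9, 528→3, 314→11
Rank sum = 6 + 12 + 8 + 9 + 3 + 11 = 49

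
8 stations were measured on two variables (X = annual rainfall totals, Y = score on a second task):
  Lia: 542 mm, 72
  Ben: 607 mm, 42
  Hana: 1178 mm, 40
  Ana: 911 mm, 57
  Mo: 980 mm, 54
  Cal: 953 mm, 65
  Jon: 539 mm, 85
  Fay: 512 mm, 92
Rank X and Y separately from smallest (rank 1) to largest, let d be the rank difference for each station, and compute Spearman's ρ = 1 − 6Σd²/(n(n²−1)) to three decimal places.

-0.833

Ranks of variable 1: 3, 4, 8, 5, 7, 6, 2, 1
Ranks of variable 2: 6, 2, 1, 4, 3, 5, 7, 8
d = r₁ − r₂: -3, 2, 7, 1, 4, 1, -5, -7
d²: 9, 4, 49, 1, 16, 1, 25, 49; Σd² = 154
ρ = 1 − 6·154/(8·63) = 1 − 924/504 = -0.833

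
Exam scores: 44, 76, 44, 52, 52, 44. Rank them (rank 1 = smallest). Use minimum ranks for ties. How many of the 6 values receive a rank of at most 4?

5

Sorted (ascending): 44, 44, 44, 52, 52, 76
The 3 values of 44 occupy positions 1–3 → each gets rank 1.
The 2 values of 52 occupy positions 4–5 → each gets rank 4.
Ranks ≤ 4: {1, 1, 1, 4, 4} → 5 values.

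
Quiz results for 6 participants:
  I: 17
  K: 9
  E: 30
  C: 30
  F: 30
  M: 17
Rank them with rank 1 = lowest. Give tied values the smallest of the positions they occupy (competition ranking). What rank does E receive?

4

Sorted (ascending): 9, 17, 17, 30, 30, 30
The 2 values of 17 occupy positions 2–3 → each gets rank 2.
The 3 values of 30 occupy positions 4–6 → each gets rank 4.
E has value 30 → rank 4.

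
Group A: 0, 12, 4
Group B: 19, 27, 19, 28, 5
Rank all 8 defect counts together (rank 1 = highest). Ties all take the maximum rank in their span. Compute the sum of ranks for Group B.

Sorted (descending): 28, 27, 19, 19, 12, 5, 4, 0
The 2 values of 19 occupy positions 3–4 → each gets rank 4.
Group B values → pooled ranks: 19→4, 27→2, 19→4, 28→1, 5→6
Rank sum = 4 + 2 + 4 + 1 + 6 = 17

17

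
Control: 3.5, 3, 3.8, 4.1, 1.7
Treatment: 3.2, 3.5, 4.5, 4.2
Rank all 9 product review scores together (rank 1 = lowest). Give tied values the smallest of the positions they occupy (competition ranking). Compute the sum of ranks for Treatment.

Sorted (ascending): 1.7, 3, 3.2, 3.5, 3.5, 3.8, 4.1, 4.2, 4.5
The 2 values of 3.5 occupy positions 4–5 → each gets rank 4.
Treatment values → pooled ranks: 3.2→3, 3.5→4, 4.5→9, 4.2→8
Rank sum = 3 + 4 + 9 + 8 = 24

24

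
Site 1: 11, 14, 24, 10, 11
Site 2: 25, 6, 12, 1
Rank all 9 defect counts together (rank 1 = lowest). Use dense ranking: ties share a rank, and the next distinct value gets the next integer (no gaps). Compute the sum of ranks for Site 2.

Sorted (ascending): 1, 6, 10, 11, 11, 12, 14, 24, 25
The 2 values of 11 share dense rank 4.
Remaining distinct values take the next consecutive integers.
Site 2 values → pooled ranks: 25→8, 6→2, 12→5, 1→1
Rank sum = 8 + 2 + 5 + 1 = 16

16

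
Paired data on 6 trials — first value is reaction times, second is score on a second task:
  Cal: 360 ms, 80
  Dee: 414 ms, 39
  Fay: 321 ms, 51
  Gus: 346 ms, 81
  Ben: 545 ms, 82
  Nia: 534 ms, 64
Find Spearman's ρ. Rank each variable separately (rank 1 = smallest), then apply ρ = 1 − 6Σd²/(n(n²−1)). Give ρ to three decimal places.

Ranks of variable 1: 3, 4, 1, 2, 6, 5
Ranks of variable 2: 4, 1, 2, 5, 6, 3
d = r₁ − r₂: -1, 3, -1, -3, 0, 2
d²: 1, 9, 1, 9, 0, 4; Σd² = 24
ρ = 1 − 6·24/(6·35) = 1 − 144/210 = 0.314

0.314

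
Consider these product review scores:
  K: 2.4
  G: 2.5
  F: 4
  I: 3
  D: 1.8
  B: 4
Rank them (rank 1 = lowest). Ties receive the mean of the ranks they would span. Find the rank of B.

5.5

Sorted (ascending): 1.8, 2.4, 2.5, 3, 4, 4
The 2 values of 4 occupy positions 5–6 → average rank (5+6)/2 = 5.5.
B has value 4 → rank 5.5.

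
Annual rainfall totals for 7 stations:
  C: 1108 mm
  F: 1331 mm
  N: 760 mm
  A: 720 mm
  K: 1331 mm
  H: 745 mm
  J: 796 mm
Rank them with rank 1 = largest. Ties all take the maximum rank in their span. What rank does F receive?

2

Sorted (descending): 1331, 1331, 1108, 796, 760, 745, 720
The 2 values of 1331 occupy positions 1–2 → each gets rank 2.
F has value 1331 mm → rank 2.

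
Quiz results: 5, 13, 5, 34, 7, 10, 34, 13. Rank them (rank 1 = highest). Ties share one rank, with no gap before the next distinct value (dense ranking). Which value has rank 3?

10

Sorted (descending): 34, 34, 13, 13, 10, 7, 5, 5
The 2 values of 34 share dense rank 1.
The 2 values of 13 share dense rank 2.
The 2 values of 5 share dense rank 5.
Remaining distinct values take the next consecutive integers.
Rank 3 → value 10.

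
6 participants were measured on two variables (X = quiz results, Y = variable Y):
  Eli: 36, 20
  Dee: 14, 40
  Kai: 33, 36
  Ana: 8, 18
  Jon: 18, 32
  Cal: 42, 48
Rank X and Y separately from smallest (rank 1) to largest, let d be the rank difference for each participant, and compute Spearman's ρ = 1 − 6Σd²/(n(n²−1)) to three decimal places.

Ranks of variable 1: 5, 2, 4, 1, 3, 6
Ranks of variable 2: 2, 5, 4, 1, 3, 6
d = r₁ − r₂: 3, -3, 0, 0, 0, 0
d²: 9, 9, 0, 0, 0, 0; Σd² = 18
ρ = 1 − 6·18/(6·35) = 1 − 108/210 = 0.486

0.486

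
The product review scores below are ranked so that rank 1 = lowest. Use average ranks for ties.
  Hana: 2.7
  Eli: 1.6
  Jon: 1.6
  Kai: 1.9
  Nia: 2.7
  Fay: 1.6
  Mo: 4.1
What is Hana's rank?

Sorted (ascending): 1.6, 1.6, 1.6, 1.9, 2.7, 2.7, 4.1
The 3 values of 1.6 occupy positions 1–3 → average rank 2.
The 2 values of 2.7 occupy positions 5–6 → average rank (5+6)/2 = 5.5.
Hana has value 2.7 → rank 5.5.

5.5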